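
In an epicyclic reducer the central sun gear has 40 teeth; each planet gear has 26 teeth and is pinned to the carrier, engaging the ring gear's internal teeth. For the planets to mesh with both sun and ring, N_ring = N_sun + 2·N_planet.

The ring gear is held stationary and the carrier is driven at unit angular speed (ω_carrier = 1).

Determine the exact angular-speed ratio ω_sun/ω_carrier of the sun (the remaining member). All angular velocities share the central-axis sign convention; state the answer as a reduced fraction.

N_ring = 40 + 2·26 = 92
40(ω_s−ω_c) = −92(ω_r−ω_c),  ω_r=0, ω_c=1
ω_s = 1 − (92/40)(0−1) = 33/10
ω_s/ω_c = 33/10

33/10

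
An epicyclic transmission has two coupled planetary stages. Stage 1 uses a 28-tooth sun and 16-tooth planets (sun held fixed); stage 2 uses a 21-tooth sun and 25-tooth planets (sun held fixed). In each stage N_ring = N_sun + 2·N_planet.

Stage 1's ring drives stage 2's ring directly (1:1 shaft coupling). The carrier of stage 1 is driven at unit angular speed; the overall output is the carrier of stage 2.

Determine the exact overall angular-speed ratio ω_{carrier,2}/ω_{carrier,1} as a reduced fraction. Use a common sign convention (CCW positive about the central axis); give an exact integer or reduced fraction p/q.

781/690

Stage 1: N_ring = 28 + 2·16 = 60
Stage 1: 28(ω_s−ω_c) = −60(ω_r−ω_c),  ω_s=0, ω_c=1
Stage 1: ω_r = 1 − (28/60)(0−1) = 22/15
  ⇒ ω_r¹/ω_c¹ = 22/15
Stage 2: N_ring = 21 + 2·25 = 71
Stage 2: 21(ω_s−ω_c) = −71(ω_r−ω_c),  ω_s=0, ω_r=1
Stage 2: 21(0−ω_c) = −71(1−ω_c)  ⇒  92ω_c = 71  ⇒  ω_c = 71/92
  ⇒ ω_c²/ω_r² = 71/92
Coupling ω_r² = ω_r¹ ⇒ overall = 22/15 × 71/92 = 781/690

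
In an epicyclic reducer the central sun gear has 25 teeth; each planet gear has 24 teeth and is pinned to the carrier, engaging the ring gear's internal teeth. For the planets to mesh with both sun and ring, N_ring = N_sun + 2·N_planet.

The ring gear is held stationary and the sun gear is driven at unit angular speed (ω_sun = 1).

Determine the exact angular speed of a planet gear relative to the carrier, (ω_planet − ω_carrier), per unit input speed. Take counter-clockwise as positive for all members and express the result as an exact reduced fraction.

-1825/2352

N_ring = 25 + 2·24 = 73
25(ω_s−ω_c) = −73(ω_r−ω_c),  ω_r=0, ω_s=1
25(1−ω_c) = −73(0−ω_c)  ⇒  98ω_c = 25  ⇒  ω_c = 25/98
sun–planet: 25·(1−25/98) = −24·(ω_p−ω_c)  ⇒  ω_p−ω_c = −(25/24)·(73/98) = -1825/2352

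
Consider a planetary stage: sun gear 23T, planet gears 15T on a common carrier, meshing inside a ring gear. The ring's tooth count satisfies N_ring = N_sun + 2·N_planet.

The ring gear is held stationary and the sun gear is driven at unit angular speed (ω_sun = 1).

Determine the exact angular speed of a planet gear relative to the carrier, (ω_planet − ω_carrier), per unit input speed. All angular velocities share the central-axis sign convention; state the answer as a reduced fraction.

N_ring = 23 + 2·15 = 53
23(ω_s−ω_c) = −53(ω_r−ω_c),  ω_r=0, ω_s=1
23(1−ω_c) = −53(0−ω_c)  ⇒  76ω_c = 23  ⇒  ω_c = 23/76
sun–planet: 23·(1−23/76) = −15·(ω_p−ω_c)  ⇒  ω_p−ω_c = −(23/15)·(53/76) = -1219/1140

-1219/1140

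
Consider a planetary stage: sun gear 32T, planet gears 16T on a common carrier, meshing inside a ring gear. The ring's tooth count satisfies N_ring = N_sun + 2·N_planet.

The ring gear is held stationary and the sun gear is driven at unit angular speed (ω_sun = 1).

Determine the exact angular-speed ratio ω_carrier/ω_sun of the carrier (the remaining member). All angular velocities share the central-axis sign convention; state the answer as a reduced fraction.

N_ring = 32 + 2·16 = 64
32(ω_s−ω_c) = −64(ω_r−ω_c),  ω_r=0, ω_s=1
32(1−ω_c) = −64(0−ω_c)  ⇒  96ω_c = 32  ⇒  ω_c = 1/3
ω_c/ω_s = 1/3

1/3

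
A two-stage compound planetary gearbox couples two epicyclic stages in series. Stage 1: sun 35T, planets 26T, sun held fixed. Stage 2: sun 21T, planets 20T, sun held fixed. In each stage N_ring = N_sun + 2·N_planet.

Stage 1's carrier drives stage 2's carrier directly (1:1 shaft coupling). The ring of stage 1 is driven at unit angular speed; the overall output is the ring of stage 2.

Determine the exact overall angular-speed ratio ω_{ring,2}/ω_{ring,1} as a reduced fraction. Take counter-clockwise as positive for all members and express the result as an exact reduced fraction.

3567/3721

Stage 1: N_ring = 35 + 2·26 = 87
Stage 1: 35(ω_s−ω_c) = −87(ω_r−ω_c),  ω_s=0, ω_r=1
Stage 1: 35(0−ω_c) = −87(1−ω_c)  ⇒  122ω_c = 87  ⇒  ω_c = 87/122
  ⇒ ω_c¹/ω_r¹ = 87/122
Stage 2: N_ring = 21 + 2·20 = 61
Stage 2: 21(ω_s−ω_c) = −61(ω_r−ω_c),  ω_s=0, ω_c=1
Stage 2: ω_r = 1 − (21/61)(0−1) = 82/61
  ⇒ ω_r²/ω_c² = 82/61
Coupling ω_c² = ω_c¹ ⇒ overall = 87/122 × 82/61 = 3567/3721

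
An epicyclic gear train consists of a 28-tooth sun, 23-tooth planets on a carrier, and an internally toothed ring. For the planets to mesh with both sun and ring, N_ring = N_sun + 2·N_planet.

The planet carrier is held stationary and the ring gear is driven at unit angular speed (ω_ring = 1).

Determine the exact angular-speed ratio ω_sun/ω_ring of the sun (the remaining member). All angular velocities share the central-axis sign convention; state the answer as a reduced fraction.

N_ring = 28 + 2·23 = 74
28(ω_s−ω_c) = −74(ω_r−ω_c),  ω_c=0, ω_r=1
ω_s = 0 − (74/28)(1−0) = -37/14
ω_s/ω_r = -37/14

-37/14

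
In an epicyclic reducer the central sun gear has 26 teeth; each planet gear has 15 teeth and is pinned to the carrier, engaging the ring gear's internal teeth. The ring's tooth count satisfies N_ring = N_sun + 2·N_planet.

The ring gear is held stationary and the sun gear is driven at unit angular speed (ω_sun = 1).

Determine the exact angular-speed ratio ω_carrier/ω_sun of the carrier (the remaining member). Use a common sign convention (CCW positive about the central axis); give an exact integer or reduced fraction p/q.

N_ring = 26 + 2·15 = 56
26(ω_s−ω_c) = −56(ω_r−ω_c),  ω_r=0, ω_s=1
26(1−ω_c) = −56(0−ω_c)  ⇒  82ω_c = 26  ⇒  ω_c = 13/41
ω_c/ω_s = 13/41

13/41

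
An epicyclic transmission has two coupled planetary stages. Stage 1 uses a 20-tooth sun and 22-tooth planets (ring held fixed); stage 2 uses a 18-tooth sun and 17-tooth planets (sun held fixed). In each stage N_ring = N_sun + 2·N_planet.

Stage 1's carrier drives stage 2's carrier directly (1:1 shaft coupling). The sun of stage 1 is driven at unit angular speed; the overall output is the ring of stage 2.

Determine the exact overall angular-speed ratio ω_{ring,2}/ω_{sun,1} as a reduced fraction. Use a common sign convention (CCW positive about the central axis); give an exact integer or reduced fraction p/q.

Stage 1: N_ring = 20 + 2·22 = 64
Stage 1: 20(ω_s−ω_c) = −64(ω_r−ω_c),  ω_r=0, ω_s=1
Stage 1: 20(1−ω_c) = −64(0−ω_c)  ⇒  84ω_c = 20  ⇒  ω_c = 5/21
  ⇒ ω_c¹/ω_s¹ = 5/21
Stage 2: N_ring = 18 + 2·17 = 52
Stage 2: 18(ω_s−ω_c) = −52(ω_r−ω_c),  ω_s=0, ω_c=1
Stage 2: ω_r = 1 − (18/52)(0−1) = 35/26
  ⇒ ω_r²/ω_c² = 35/26
Coupling ω_c² = ω_c¹ ⇒ overall = 5/21 × 35/26 = 25/78

25/78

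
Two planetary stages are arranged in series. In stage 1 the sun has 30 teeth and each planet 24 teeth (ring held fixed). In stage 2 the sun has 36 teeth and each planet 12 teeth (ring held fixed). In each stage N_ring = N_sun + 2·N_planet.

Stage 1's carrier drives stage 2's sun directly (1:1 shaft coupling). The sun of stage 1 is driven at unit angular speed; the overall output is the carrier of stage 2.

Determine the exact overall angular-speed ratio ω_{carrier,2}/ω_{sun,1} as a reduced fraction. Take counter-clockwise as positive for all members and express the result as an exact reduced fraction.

Stage 1: N_ring = 30 + 2·24 = 78
Stage 1: 30(ω_s−ω_c) = −78(ω_r−ω_c),  ω_r=0, ω_s=1
Stage 1: 30(1−ω_c) = −78(0−ω_c)  ⇒  108ω_c = 30  ⇒  ω_c = 5/18
  ⇒ ω_c¹/ω_s¹ = 5/18
Stage 2: N_ring = 36 + 2·12 = 60
Stage 2: 36(ω_s−ω_c) = −60(ω_r−ω_c),  ω_r=0, ω_s=1
Stage 2: 36(1−ω_c) = −60(0−ω_c)  ⇒  96ω_c = 36  ⇒  ω_c = 3/8
  ⇒ ω_c²/ω_s² = 3/8
Coupling ω_s² = ω_c¹ ⇒ overall = 5/18 × 3/8 = 5/48

5/48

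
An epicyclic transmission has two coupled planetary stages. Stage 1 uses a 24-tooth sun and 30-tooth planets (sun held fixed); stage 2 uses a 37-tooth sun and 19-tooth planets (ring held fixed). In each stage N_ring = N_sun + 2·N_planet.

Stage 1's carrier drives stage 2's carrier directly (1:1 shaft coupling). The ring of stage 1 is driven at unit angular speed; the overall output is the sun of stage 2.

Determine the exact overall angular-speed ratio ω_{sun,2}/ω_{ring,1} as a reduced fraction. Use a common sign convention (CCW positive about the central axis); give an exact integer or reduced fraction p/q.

784/333

Stage 1: N_ring = 24 + 2·30 = 84
Stage 1: 24(ω_s−ω_c) = −84(ω_r−ω_c),  ω_s=0, ω_r=1
Stage 1: 24(0−ω_c) = −84(1−ω_c)  ⇒  108ω_c = 84  ⇒  ω_c = 7/9
  ⇒ ω_c¹/ω_r¹ = 7/9
Stage 2: N_ring = 37 + 2·19 = 75
Stage 2: 37(ω_s−ω_c) = −75(ω_r−ω_c),  ω_r=0, ω_c=1
Stage 2: ω_s = 1 − (75/37)(0−1) = 112/37
  ⇒ ω_s²/ω_c² = 112/37
Coupling ω_c² = ω_c¹ ⇒ overall = 7/9 × 112/37 = 784/333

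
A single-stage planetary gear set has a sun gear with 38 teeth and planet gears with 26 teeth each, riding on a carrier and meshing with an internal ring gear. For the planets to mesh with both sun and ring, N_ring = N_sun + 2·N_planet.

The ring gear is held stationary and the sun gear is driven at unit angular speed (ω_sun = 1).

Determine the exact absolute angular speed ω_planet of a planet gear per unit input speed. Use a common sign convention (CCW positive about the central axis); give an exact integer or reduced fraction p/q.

N_ring = 38 + 2·26 = 90
38(ω_s−ω_c) = −90(ω_r−ω_c),  ω_r=0, ω_s=1
38(1−ω_c) = −90(0−ω_c)  ⇒  128ω_c = 38  ⇒  ω_c = 19/64
sun–planet: 38·(1−19/64) = −26·(ω_p−ω_c)  ⇒  ω_p−ω_c = −(38/26)·(45/64) = -855/832
ω_p = 19/64 − 855/832 = -19/26

-19/26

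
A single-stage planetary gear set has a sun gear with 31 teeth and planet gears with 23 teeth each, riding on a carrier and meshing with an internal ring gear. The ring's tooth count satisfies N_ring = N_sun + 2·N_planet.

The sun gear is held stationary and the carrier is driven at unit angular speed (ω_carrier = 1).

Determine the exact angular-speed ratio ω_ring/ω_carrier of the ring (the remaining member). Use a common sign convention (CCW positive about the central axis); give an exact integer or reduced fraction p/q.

108/77

N_ring = 31 + 2·23 = 77
31(ω_s−ω_c) = −77(ω_r−ω_c),  ω_s=0, ω_c=1
ω_r = 1 − (31/77)(0−1) = 108/77
ω_r/ω_c = 108/77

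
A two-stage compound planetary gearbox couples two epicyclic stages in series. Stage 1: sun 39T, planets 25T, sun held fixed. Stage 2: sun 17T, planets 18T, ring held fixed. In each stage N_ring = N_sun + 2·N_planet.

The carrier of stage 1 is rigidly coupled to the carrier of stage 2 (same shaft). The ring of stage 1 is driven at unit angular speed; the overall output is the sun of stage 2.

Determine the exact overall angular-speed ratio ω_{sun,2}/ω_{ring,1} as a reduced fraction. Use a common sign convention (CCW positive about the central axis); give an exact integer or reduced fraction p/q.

Stage 1: N_ring = 39 + 2·25 = 89
Stage 1: 39(ω_s−ω_c) = −89(ω_r−ω_c),  ω_s=0, ω_r=1
Stage 1: 39(0−ω_c) = −89(1−ω_c)  ⇒  128ω_c = 89  ⇒  ω_c = 89/128
  ⇒ ω_c¹/ω_r¹ = 89/128
Stage 2: N_ring = 17 + 2·18 = 53
Stage 2: 17(ω_s−ω_c) = −53(ω_r−ω_c),  ω_r=0, ω_c=1
Stage 2: ω_s = 1 − (53/17)(0−1) = 70/17
  ⇒ ω_s²/ω_c² = 70/17
Coupling ω_c² = ω_c¹ ⇒ overall = 89/128 × 70/17 = 3115/1088

3115/1088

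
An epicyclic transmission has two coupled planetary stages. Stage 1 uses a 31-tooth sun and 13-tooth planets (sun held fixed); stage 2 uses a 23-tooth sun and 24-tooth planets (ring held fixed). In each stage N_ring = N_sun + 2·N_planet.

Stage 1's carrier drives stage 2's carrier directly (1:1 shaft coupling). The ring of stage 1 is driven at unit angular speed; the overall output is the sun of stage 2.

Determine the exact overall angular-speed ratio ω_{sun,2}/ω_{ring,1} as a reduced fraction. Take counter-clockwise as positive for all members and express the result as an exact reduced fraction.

2679/1012

Stage 1: N_ring = 31 + 2·13 = 57
Stage 1: 31(ω_s−ω_c) = −57(ω_r−ω_c),  ω_s=0, ω_r=1
Stage 1: 31(0−ω_c) = −57(1−ω_c)  ⇒  88ω_c = 57  ⇒  ω_c = 57/88
  ⇒ ω_c¹/ω_r¹ = 57/88
Stage 2: N_ring = 23 + 2·24 = 71
Stage 2: 23(ω_s−ω_c) = −71(ω_r−ω_c),  ω_r=0, ω_c=1
Stage 2: ω_s = 1 − (71/23)(0−1) = 94/23
  ⇒ ω_s²/ω_c² = 94/23
Coupling ω_c² = ω_c¹ ⇒ overall = 57/88 × 94/23 = 2679/1012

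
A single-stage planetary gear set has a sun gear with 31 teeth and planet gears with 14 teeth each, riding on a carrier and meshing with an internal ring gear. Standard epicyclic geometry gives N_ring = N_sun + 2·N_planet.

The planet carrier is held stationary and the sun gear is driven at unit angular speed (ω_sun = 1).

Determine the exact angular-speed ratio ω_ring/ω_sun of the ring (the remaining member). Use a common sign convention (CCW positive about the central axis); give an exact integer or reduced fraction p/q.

N_ring = 31 + 2·14 = 59
31(ω_s−ω_c) = −59(ω_r−ω_c),  ω_c=0, ω_s=1
ω_r = 0 − (31/59)(1−0) = -31/59
ω_r/ω_s = -31/59

-31/59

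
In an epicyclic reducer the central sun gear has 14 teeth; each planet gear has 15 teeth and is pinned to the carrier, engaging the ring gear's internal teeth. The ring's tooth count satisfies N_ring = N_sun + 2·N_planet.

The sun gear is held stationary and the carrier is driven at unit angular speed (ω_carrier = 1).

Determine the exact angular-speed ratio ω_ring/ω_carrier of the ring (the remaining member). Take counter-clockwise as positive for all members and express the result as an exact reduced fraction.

29/22

N_ring = 14 + 2·15 = 44
14(ω_s−ω_c) = −44(ω_r−ω_c),  ω_s=0, ω_c=1
ω_r = 1 − (14/44)(0−1) = 29/22
ω_r/ω_c = 29/22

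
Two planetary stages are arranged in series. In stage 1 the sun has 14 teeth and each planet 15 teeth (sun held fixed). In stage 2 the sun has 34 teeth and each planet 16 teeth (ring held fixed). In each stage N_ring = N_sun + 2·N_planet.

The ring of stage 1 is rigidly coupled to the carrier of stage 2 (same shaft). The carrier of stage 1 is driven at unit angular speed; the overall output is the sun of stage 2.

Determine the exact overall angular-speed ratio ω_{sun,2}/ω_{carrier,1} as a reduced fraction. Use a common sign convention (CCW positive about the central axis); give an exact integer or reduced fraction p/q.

Stage 1: N_ring = 14 + 2·15 = 44
Stage 1: 14(ω_s−ω_c) = −44(ω_r−ω_c),  ω_s=0, ω_c=1
Stage 1: ω_r = 1 − (14/44)(0−1) = 29/22
  ⇒ ω_r¹/ω_c¹ = 29/22
Stage 2: N_ring = 34 + 2·16 = 66
Stage 2: 34(ω_s−ω_c) = −66(ω_r−ω_c),  ω_r=0, ω_c=1
Stage 2: ω_s = 1 − (66/34)(0−1) = 50/17
  ⇒ ω_s²/ω_c² = 50/17
Coupling ω_c² = ω_r¹ ⇒ overall = 29/22 × 50/17 = 725/187

725/187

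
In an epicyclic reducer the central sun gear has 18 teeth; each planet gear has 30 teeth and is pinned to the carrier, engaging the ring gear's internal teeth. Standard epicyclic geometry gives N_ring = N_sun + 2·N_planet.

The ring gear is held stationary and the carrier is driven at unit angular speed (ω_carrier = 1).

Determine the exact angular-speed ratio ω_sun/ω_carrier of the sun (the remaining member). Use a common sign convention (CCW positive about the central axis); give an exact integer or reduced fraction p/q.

16/3

N_ring = 18 + 2·30 = 78
18(ω_s−ω_c) = −78(ω_r−ω_c),  ω_r=0, ω_c=1
ω_s = 1 − (78/18)(0−1) = 16/3
ω_s/ω_c = 16/3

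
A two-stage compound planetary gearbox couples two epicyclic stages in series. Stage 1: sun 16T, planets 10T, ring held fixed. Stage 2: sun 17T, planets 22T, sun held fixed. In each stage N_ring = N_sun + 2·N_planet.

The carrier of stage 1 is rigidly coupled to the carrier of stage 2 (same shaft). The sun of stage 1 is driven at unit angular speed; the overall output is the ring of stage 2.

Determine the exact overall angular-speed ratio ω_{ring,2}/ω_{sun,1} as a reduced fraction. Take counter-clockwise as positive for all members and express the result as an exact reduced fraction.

24/61

Stage 1: N_ring = 16 + 2·10 = 36
Stage 1: 16(ω_s−ω_c) = −36(ω_r−ω_c),  ω_r=0, ω_s=1
Stage 1: 16(1−ω_c) = −36(0−ω_c)  ⇒  52ω_c = 16  ⇒  ω_c = 4/13
  ⇒ ω_c¹/ω_s¹ = 4/13
Stage 2: N_ring = 17 + 2·22 = 61
Stage 2: 17(ω_s−ω_c) = −61(ω_r−ω_c),  ω_s=0, ω_c=1
Stage 2: ω_r = 1 − (17/61)(0−1) = 78/61
  ⇒ ω_r²/ω_c² = 78/61
Coupling ω_c² = ω_c¹ ⇒ overall = 4/13 × 78/61 = 24/61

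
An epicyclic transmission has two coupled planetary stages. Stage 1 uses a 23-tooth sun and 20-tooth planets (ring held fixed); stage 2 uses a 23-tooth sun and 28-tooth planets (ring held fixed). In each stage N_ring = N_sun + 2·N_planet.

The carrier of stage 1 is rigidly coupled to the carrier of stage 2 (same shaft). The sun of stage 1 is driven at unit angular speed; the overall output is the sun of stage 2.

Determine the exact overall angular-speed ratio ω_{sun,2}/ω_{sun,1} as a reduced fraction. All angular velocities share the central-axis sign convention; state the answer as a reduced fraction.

51/43

Stage 1: N_ring = 23 + 2·20 = 63
Stage 1: 23(ω_s−ω_c) = −63(ω_r−ω_c),  ω_r=0, ω_s=1
Stage 1: 23(1−ω_c) = −63(0−ω_c)  ⇒  86ω_c = 23  ⇒  ω_c = 23/86
  ⇒ ω_c¹/ω_s¹ = 23/86
Stage 2: N_ring = 23 + 2·28 = 79
Stage 2: 23(ω_s−ω_c) = −79(ω_r−ω_c),  ω_r=0, ω_c=1
Stage 2: ω_s = 1 − (79/23)(0−1) = 102/23
  ⇒ ω_s²/ω_c² = 102/23
Coupling ω_c² = ω_c¹ ⇒ overall = 23/86 × 102/23 = 51/43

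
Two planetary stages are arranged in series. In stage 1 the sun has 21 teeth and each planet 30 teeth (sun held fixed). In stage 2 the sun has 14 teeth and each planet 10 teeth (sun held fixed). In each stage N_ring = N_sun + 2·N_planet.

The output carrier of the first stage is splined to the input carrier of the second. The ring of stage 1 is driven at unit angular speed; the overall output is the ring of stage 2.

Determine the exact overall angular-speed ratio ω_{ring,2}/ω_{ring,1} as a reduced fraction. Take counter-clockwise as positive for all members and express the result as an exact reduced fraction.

Stage 1: N_ring = 21 + 2·30 = 81
Stage 1: 21(ω_s−ω_c) = −81(ω_r−ω_c),  ω_s=0, ω_r=1
Stage 1: 21(0−ω_c) = −81(1−ω_c)  ⇒  102ω_c = 81  ⇒  ω_c = 27/34
  ⇒ ω_c¹/ω_r¹ = 27/34
Stage 2: N_ring = 14 + 2·10 = 34
Stage 2: 14(ω_s−ω_c) = −34(ω_r−ω_c),  ω_s=0, ω_c=1
Stage 2: ω_r = 1 − (14/34)(0−1) = 24/17
  ⇒ ω_r²/ω_c² = 24/17
Coupling ω_c² = ω_c¹ ⇒ overall = 27/34 × 24/17 = 324/289

324/289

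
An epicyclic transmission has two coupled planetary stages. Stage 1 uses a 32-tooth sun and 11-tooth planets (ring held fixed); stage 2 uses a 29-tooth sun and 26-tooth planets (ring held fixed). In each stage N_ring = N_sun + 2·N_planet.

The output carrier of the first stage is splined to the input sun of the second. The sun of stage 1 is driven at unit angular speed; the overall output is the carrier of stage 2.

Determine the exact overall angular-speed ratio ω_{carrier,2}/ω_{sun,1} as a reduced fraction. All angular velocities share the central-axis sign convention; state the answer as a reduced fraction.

232/2365

Stage 1: N_ring = 32 + 2·11 = 54
Stage 1: 32(ω_s−ω_c) = −54(ω_r−ω_c),  ω_r=0, ω_s=1
Stage 1: 32(1−ω_c) = −54(0−ω_c)  ⇒  86ω_c = 32  ⇒  ω_c = 16/43
  ⇒ ω_c¹/ω_s¹ = 16/43
Stage 2: N_ring = 29 + 2·26 = 81
Stage 2: 29(ω_s−ω_c) = −81(ω_r−ω_c),  ω_r=0, ω_s=1
Stage 2: 29(1−ω_c) = −81(0−ω_c)  ⇒  110ω_c = 29  ⇒  ω_c = 29/110
  ⇒ ω_c²/ω_s² = 29/110
Coupling ω_s² = ω_c¹ ⇒ overall = 16/43 × 29/110 = 232/2365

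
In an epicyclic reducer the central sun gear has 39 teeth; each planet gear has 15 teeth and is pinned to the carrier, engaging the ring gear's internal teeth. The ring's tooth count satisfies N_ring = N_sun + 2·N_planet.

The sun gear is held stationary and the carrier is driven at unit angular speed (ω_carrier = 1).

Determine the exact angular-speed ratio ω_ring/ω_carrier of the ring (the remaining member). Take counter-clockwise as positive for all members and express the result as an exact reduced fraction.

36/23

N_ring = 39 + 2·15 = 69
39(ω_s−ω_c) = −69(ω_r−ω_c),  ω_s=0, ω_c=1
ω_r = 1 − (39/69)(0−1) = 36/23
ω_r/ω_c = 36/23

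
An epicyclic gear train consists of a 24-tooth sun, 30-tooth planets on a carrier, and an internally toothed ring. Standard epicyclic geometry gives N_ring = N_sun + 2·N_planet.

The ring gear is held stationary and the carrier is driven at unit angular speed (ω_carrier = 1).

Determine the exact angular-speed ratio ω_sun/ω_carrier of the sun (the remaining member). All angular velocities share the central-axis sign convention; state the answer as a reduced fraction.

9/2

N_ring = 24 + 2·30 = 84
24(ω_s−ω_c) = −84(ω_r−ω_c),  ω_r=0, ω_c=1
ω_s = 1 − (84/24)(0−1) = 9/2
ω_s/ω_c = 9/2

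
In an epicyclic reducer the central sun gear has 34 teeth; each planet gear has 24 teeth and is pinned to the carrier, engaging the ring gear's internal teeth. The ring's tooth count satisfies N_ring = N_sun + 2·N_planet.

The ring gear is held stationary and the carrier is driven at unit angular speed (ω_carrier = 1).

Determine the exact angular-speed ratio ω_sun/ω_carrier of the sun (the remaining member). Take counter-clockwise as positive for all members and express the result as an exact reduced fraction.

58/17

N_ring = 34 + 2·24 = 82
34(ω_s−ω_c) = −82(ω_r−ω_c),  ω_r=0, ω_c=1
ω_s = 1 − (82/34)(0−1) = 58/17
ω_s/ω_c = 58/17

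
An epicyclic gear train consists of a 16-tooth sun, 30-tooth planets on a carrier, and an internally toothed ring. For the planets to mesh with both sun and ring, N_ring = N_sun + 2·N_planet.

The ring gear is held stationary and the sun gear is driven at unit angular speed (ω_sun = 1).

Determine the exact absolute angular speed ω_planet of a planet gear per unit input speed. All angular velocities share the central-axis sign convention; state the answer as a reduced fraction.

N_ring = 16 + 2·30 = 76
16(ω_s−ω_c) = −76(ω_r−ω_c),  ω_r=0, ω_s=1
16(1−ω_c) = −76(0−ω_c)  ⇒  92ω_c = 16  ⇒  ω_c = 4/23
sun–planet: 16·(1−4/23) = −30·(ω_p−ω_c)  ⇒  ω_p−ω_c = −(16/30)·(19/23) = -152/345
ω_p = 4/23 − 152/345 = -4/15

-4/15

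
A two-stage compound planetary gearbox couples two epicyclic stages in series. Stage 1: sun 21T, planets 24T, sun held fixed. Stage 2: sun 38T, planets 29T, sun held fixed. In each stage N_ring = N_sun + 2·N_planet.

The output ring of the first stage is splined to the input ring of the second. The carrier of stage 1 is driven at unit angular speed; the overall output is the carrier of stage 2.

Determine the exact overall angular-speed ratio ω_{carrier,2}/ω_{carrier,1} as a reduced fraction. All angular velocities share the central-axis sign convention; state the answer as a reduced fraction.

1440/1541

Stage 1: N_ring = 21 + 2·24 = 69
Stage 1: 21(ω_s−ω_c) = −69(ω_r−ω_c),  ω_s=0, ω_c=1
Stage 1: ω_r = 1 − (21/69)(0−1) = 30/23
  ⇒ ω_r¹/ω_c¹ = 30/23
Stage 2: N_ring = 38 + 2·29 = 96
Stage 2: 38(ω_s−ω_c) = −96(ω_r−ω_c),  ω_s=0, ω_r=1
Stage 2: 38(0−ω_c) = −96(1−ω_c)  ⇒  134ω_c = 96  ⇒  ω_c = 48/67
  ⇒ ω_c²/ω_r² = 48/67
Coupling ω_r² = ω_r¹ ⇒ overall = 30/23 × 48/67 = 1440/1541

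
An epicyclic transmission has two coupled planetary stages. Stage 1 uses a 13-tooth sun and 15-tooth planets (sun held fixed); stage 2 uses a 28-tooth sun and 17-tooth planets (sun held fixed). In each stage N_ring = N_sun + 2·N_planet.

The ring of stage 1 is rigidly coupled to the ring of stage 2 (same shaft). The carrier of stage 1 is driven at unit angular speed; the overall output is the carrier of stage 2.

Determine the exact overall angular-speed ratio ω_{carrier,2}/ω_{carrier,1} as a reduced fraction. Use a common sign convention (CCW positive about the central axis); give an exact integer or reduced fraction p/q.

1736/1935

Stage 1: N_ring = 13 + 2·15 = 43
Stage 1: 13(ω_s−ω_c) = −43(ω_r−ω_c),  ω_s=0, ω_c=1
Stage 1: ω_r = 1 − (13/43)(0−1) = 56/43
  ⇒ ω_r¹/ω_c¹ = 56/43
Stage 2: N_ring = 28 + 2·17 = 62
Stage 2: 28(ω_s−ω_c) = −62(ω_r−ω_c),  ω_s=0, ω_r=1
Stage 2: 28(0−ω_c) = −62(1−ω_c)  ⇒  90ω_c = 62  ⇒  ω_c = 31/45
  ⇒ ω_c²/ω_r² = 31/45
Coupling ω_r² = ω_r¹ ⇒ overall = 56/43 × 31/45 = 1736/1935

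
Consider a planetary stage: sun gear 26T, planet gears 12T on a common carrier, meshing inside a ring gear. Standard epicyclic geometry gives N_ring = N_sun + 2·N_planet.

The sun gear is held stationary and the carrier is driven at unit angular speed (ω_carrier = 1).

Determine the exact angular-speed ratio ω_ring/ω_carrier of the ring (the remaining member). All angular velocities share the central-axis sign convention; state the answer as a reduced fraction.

N_ring = 26 + 2·12 = 50
26(ω_s−ω_c) = −50(ω_r−ω_c),  ω_s=0, ω_c=1
ω_r = 1 − (26/50)(0−1) = 38/25
ω_r/ω_c = 38/25

38/25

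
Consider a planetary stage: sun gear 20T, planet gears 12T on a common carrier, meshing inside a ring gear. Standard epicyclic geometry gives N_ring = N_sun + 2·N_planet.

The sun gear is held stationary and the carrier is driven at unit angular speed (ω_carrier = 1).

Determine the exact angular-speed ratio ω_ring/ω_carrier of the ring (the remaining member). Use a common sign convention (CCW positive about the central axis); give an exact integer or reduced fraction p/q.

N_ring = 20 + 2·12 = 44
20(ω_s−ω_c) = −44(ω_r−ω_c),  ω_s=0, ω_c=1
ω_r = 1 − (20/44)(0−1) = 16/11
ω_r/ω_c = 16/11

16/11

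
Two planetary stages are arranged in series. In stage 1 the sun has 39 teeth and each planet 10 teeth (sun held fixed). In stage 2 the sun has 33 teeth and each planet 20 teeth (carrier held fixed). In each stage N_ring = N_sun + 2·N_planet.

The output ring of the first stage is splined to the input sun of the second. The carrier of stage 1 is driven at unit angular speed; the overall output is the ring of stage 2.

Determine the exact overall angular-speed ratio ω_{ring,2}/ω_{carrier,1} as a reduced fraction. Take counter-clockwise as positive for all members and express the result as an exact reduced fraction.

-3234/4307

Stage 1: N_ring = 39 + 2·10 = 59
Stage 1: 39(ω_s−ω_c) = −59(ω_r−ω_c),  ω_s=0, ω_c=1
Stage 1: ω_r = 1 − (39/59)(0−1) = 98/59
  ⇒ ω_r¹/ω_c¹ = 98/59
Stage 2: N_ring = 33 + 2·20 = 73
Stage 2: 33(ω_s−ω_c) = −73(ω_r−ω_c),  ω_c=0, ω_s=1
Stage 2: ω_r = 0 − (33/73)(1−0) = -33/73
  ⇒ ω_r²/ω_s² = -33/73
Coupling ω_s² = ω_r¹ ⇒ overall = 98/59 × -33/73 = -3234/4307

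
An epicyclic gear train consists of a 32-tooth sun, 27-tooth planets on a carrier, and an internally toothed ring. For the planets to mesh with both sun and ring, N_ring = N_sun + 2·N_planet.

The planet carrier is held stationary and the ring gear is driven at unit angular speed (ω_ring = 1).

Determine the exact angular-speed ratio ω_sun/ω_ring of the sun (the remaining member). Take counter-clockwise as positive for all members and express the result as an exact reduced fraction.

-43/16

N_ring = 32 + 2·27 = 86
32(ω_s−ω_c) = −86(ω_r−ω_c),  ω_c=0, ω_r=1
ω_s = 0 − (86/32)(1−0) = -43/16
ω_s/ω_r = -43/16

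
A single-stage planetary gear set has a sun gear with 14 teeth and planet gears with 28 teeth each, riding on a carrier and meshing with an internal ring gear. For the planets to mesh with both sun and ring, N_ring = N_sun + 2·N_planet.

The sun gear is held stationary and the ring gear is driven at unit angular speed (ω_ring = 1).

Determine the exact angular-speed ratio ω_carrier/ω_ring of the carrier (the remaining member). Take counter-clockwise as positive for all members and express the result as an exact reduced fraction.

N_ring = 14 + 2·28 = 70
14(ω_s−ω_c) = −70(ω_r−ω_c),  ω_s=0, ω_r=1
14(0−ω_c) = −70(1−ω_c)  ⇒  84ω_c = 70  ⇒  ω_c = 5/6
ω_c/ω_r = 5/6

5/6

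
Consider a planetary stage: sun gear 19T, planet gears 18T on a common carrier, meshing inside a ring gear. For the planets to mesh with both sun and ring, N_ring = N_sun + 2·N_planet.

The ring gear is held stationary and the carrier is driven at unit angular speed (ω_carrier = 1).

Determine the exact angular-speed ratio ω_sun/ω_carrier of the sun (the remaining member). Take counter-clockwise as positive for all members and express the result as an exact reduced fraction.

N_ring = 19 + 2·18 = 55
19(ω_s−ω_c) = −55(ω_r−ω_c),  ω_r=0, ω_c=1
ω_s = 1 − (55/19)(0−1) = 74/19
ω_s/ω_c = 74/19

74/19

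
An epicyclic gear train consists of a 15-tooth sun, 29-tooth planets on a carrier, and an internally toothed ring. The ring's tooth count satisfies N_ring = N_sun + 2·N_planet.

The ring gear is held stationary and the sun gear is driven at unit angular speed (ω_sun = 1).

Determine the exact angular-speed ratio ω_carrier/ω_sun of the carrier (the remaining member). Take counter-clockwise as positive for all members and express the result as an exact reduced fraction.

15/88

N_ring = 15 + 2·29 = 73
15(ω_s−ω_c) = −73(ω_r−ω_c),  ω_r=0, ω_s=1
15(1−ω_c) = −73(0−ω_c)  ⇒  88ω_c = 15  ⇒  ω_c = 15/88
ω_c/ω_s = 15/88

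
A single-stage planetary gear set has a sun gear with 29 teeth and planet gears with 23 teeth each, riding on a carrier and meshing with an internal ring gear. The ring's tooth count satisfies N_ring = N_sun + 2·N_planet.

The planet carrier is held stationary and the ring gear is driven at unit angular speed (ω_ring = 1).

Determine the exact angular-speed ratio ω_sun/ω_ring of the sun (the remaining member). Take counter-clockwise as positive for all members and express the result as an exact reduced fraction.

N_ring = 29 + 2·23 = 75
29(ω_s−ω_c) = −75(ω_r−ω_c),  ω_c=0, ω_r=1
ω_s = 0 − (75/29)(1−0) = -75/29
ω_s/ω_r = -75/29

-75/29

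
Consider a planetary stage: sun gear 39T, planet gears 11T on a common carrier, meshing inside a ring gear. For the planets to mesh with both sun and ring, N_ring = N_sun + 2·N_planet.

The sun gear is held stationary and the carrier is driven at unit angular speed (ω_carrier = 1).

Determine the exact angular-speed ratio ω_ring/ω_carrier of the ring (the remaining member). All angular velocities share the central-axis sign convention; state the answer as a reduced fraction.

100/61

N_ring = 39 + 2·11 = 61
39(ω_s−ω_c) = −61(ω_r−ω_c),  ω_s=0, ω_c=1
ω_r = 1 − (39/61)(0−1) = 100/61
ω_r/ω_c = 100/61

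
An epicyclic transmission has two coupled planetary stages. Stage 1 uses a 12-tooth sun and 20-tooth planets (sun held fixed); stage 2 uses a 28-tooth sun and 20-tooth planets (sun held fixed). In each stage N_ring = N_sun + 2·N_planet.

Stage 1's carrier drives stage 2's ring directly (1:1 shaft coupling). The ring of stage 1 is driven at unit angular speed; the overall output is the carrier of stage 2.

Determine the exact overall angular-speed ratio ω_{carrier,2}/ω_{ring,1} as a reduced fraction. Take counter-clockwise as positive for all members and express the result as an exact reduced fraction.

221/384

Stage 1: N_ring = 12 + 2·20 = 52
Stage 1: 12(ω_s−ω_c) = −52(ω_r−ω_c),  ω_s=0, ω_r=1
Stage 1: 12(0−ω_c) = −52(1−ω_c)  ⇒  64ω_c = 52  ⇒  ω_c = 13/16
  ⇒ ω_c¹/ω_r¹ = 13/16
Stage 2: N_ring = 28 + 2·20 = 68
Stage 2: 28(ω_s−ω_c) = −68(ω_r−ω_c),  ω_s=0, ω_r=1
Stage 2: 28(0−ω_c) = −68(1−ω_c)  ⇒  96ω_c = 68  ⇒  ω_c = 17/24
  ⇒ ω_c²/ω_r² = 17/24
Coupling ω_r² = ω_c¹ ⇒ overall = 13/16 × 17/24 = 221/384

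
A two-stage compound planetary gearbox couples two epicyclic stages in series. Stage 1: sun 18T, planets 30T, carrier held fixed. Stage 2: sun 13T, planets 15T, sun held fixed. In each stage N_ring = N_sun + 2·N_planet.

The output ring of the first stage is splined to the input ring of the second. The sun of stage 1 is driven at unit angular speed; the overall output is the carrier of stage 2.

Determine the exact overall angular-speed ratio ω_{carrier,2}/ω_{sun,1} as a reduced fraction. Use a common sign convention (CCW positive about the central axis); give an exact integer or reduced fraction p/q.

-129/728

Stage 1: N_ring = 18 + 2·30 = 78
Stage 1: 18(ω_s−ω_c) = −78(ω_r−ω_c),  ω_c=0, ω_s=1
Stage 1: ω_r = 0 − (18/78)(1−0) = -3/13
  ⇒ ω_r¹/ω_s¹ = -3/13
Stage 2: N_ring = 13 + 2·15 = 43
Stage 2: 13(ω_s−ω_c) = −43(ω_r−ω_c),  ω_s=0, ω_r=1
Stage 2: 13(0−ω_c) = −43(1−ω_c)  ⇒  56ω_c = 43  ⇒  ω_c = 43/56
  ⇒ ω_c²/ω_r² = 43/56
Coupling ω_r² = ω_r¹ ⇒ overall = -3/13 × 43/56 = -129/728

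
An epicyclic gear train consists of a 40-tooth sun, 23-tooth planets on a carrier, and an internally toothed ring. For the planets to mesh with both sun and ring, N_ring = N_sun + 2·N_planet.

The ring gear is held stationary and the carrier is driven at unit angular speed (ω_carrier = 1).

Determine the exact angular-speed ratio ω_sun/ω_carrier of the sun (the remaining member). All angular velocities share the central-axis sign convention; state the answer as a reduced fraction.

63/20

N_ring = 40 + 2·23 = 86
40(ω_s−ω_c) = −86(ω_r−ω_c),  ω_r=0, ω_c=1
ω_s = 1 − (86/40)(0−1) = 63/20
ω_s/ω_c = 63/20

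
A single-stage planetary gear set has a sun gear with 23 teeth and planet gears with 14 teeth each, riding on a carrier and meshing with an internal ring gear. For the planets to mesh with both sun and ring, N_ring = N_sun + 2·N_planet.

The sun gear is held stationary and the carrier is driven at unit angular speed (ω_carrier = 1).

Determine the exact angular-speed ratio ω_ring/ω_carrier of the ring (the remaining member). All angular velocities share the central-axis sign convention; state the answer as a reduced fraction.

74/51

N_ring = 23 + 2·14 = 51
23(ω_s−ω_c) = −51(ω_r−ω_c),  ω_s=0, ω_c=1
ω_r = 1 − (23/51)(0−1) = 74/51
ω_r/ω_c = 74/51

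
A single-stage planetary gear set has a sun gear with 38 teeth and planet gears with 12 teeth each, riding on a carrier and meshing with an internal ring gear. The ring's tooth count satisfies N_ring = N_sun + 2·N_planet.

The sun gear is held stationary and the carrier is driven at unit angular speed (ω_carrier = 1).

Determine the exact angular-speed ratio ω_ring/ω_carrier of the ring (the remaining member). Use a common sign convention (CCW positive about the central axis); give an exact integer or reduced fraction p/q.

50/31

N_ring = 38 + 2·12 = 62
38(ω_s−ω_c) = −62(ω_r−ω_c),  ω_s=0, ω_c=1
ω_r = 1 − (38/62)(0−1) = 50/31
ω_r/ω_c = 50/31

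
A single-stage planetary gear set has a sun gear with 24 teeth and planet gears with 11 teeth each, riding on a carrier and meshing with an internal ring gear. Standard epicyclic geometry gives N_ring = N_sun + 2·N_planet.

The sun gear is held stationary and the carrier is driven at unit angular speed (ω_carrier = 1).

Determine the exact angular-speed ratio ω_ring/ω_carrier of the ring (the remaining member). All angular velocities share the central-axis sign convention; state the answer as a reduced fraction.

35/23

N_ring = 24 + 2·11 = 46
24(ω_s−ω_c) = −46(ω_r−ω_c),  ω_s=0, ω_c=1
ω_r = 1 − (24/46)(0−1) = 35/23
ω_r/ω_c = 35/23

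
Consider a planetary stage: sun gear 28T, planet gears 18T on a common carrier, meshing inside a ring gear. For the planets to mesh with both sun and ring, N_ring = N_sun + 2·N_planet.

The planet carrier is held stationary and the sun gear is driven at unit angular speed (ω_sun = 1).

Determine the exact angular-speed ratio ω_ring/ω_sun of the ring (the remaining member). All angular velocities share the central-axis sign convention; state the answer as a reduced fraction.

-7/16

N_ring = 28 + 2·18 = 64
28(ω_s−ω_c) = −64(ω_r−ω_c),  ω_c=0, ω_s=1
ω_r = 0 − (28/64)(1−0) = -7/16
ω_r/ω_s = -7/16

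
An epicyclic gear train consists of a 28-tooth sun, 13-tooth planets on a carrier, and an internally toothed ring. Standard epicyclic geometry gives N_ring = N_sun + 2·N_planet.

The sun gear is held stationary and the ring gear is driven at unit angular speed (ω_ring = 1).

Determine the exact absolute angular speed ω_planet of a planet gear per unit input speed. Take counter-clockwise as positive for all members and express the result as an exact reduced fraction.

27/13

N_ring = 28 + 2·13 = 54
28(ω_s−ω_c) = −54(ω_r−ω_c),  ω_s=0, ω_r=1
28(0−ω_c) = −54(1−ω_c)  ⇒  82ω_c = 54  ⇒  ω_c = 27/41
sun–planet: 28·(0−27/41) = −13·(ω_p−ω_c)  ⇒  ω_p−ω_c = −(28/13)·(-27/41) = 756/533
ω_p = 27/41 + 756/533 = 27/13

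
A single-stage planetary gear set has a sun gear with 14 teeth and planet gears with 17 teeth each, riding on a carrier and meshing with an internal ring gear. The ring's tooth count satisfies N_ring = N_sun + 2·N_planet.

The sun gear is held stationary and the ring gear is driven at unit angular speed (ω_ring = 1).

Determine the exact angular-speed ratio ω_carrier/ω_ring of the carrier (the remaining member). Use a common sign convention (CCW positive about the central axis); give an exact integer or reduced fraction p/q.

24/31

N_ring = 14 + 2·17 = 48
14(ω_s−ω_c) = −48(ω_r−ω_c),  ω_s=0, ω_r=1
14(0−ω_c) = −48(1−ω_c)  ⇒  62ω_c = 48  ⇒  ω_c = 24/31
ω_c/ω_r = 24/31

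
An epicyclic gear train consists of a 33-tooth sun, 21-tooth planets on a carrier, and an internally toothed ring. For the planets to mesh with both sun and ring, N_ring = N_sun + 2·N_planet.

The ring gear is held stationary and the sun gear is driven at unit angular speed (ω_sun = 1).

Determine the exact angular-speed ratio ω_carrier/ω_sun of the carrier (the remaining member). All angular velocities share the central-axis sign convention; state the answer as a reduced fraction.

11/36

N_ring = 33 + 2·21 = 75
33(ω_s−ω_c) = −75(ω_r−ω_c),  ω_r=0, ω_s=1
33(1−ω_c) = −75(0−ω_c)  ⇒  108ω_c = 33  ⇒  ω_c = 11/36
ω_c/ω_s = 11/36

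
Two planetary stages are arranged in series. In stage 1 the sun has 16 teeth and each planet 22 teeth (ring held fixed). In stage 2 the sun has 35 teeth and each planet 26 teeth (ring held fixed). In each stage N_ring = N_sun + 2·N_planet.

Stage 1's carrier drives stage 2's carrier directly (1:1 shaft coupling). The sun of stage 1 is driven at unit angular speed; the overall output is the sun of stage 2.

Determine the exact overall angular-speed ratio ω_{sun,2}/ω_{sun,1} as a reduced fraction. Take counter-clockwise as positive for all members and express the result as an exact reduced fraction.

488/665

Stage 1: N_ring = 16 + 2·22 = 60
Stage 1: 16(ω_s−ω_c) = −60(ω_r−ω_c),  ω_r=0, ω_s=1
Stage 1: 16(1−ω_c) = −60(0−ω_c)  ⇒  76ω_c = 16  ⇒  ω_c = 4/19
  ⇒ ω_c¹/ω_s¹ = 4/19
Stage 2: N_ring = 35 + 2·26 = 87
Stage 2: 35(ω_s−ω_c) = −87(ω_r−ω_c),  ω_r=0, ω_c=1
Stage 2: ω_s = 1 − (87/35)(0−1) = 122/35
  ⇒ ω_s²/ω_c² = 122/35
Coupling ω_c² = ω_c¹ ⇒ overall = 4/19 × 122/35 = 488/665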